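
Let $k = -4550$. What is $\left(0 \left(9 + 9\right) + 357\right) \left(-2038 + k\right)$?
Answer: $-2351916$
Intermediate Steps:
$\left(0 \left(9 + 9\right) + 357\right) \left(-2038 + k\right) = \left(0 \left(9 + 9\right) + 357\right) \left(-2038 - 4550\right) = \left(0 \cdot 18 + 357\right) \left(-6588\right) = \left(0 + 357\right) \left(-6588\right) = 357 \left(-6588\right) = -2351916$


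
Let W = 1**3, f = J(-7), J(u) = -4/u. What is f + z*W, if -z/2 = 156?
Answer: -2180/7 ≈ -311.43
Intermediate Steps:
z = -312 (z = -2*156 = -312)
f = 4/7 (f = -4/(-7) = -4*(-1/7) = 4/7 ≈ 0.57143)
W = 1
f + z*W = 4/7 - 312*1 = 4/7 - 312 = -2180/7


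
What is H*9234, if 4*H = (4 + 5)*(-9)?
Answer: -373977/2 ≈ -1.8699e+5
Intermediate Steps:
H = -81/4 (H = ((4 + 5)*(-9))/4 = (9*(-9))/4 = (¼)*(-81) = -81/4 ≈ -20.250)
H*9234 = -81/4*9234 = -373977/2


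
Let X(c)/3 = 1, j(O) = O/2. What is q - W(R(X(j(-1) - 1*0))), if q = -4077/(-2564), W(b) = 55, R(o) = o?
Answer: -136943/2564 ≈ -53.410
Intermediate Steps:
j(O) = O/2 (j(O) = O*(½) = O/2)
X(c) = 3 (X(c) = 3*1 = 3)
q = 4077/2564 (q = -4077*(-1/2564) = 4077/2564 ≈ 1.5901)
q - W(R(X(j(-1) - 1*0))) = 4077/2564 - 1*55 = 4077/2564 - 55 = -136943/2564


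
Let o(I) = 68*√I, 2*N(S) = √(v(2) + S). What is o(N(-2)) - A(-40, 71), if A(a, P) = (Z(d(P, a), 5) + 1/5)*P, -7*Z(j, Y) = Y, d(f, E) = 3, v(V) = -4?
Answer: 1278/35 + 34*2^(¾)*3^(¼)*√I ≈ 89.727 + 53.213*I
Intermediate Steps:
Z(j, Y) = -Y/7
N(S) = √(-4 + S)/2
A(a, P) = -18*P/35 (A(a, P) = (-⅐*5 + 1/5)*P = (-5/7 + ⅕)*P = -18*P/35)
o(N(-2)) - A(-40, 71) = 68*√(√(-4 - 2)/2) - (-18)*71/35 = 68*√(√(-6)/2) - 1*(-1278/35) = 68*√((I*√6)/2) + 1278/35 = 68*√(I*√6/2) + 1278/35 = 68*(2^(¾)*3^(¼)*√I/2) + 1278/35 = 34*2^(¾)*3^(¼)*√I + 1278/35 = 1278/35 + 34*2^(¾)*3^(¼)*√I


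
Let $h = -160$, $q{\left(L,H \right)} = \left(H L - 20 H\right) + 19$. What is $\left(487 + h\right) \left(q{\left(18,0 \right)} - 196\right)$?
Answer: $-57879$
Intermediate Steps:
$q{\left(L,H \right)} = 19 - 20 H + H L$ ($q{\left(L,H \right)} = \left(- 20 H + H L\right) + 19 = 19 - 20 H + H L$)
$\left(487 + h\right) \left(q{\left(18,0 \right)} - 196\right) = \left(487 - 160\right) \left(\left(19 - 0 + 0 \cdot 18\right) - 196\right) = 327 \left(\left(19 + 0 + 0\right) - 196\right) = 327 \left(19 - 196\right) = 327 \left(-177\right) = -57879$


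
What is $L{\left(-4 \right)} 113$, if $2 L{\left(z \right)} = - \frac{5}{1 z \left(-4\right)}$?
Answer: $- \frac{565}{32} \approx -17.656$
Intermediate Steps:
$L{\left(z \right)} = \frac{5}{8 z}$ ($L{\left(z \right)} = \frac{\left(-5\right) \frac{1}{1 z \left(-4\right)}}{2} = \frac{\left(-5\right) \frac{1}{z \left(-4\right)}}{2} = \frac{\left(-5\right) \frac{1}{\left(-4\right) z}}{2} = \frac{\left(-5\right) \left(- \frac{1}{4 z}\right)}{2} = \frac{\frac{5}{4} \frac{1}{z}}{2} = \frac{5}{8 z}$)
$L{\left(-4 \right)} 113 = \frac{5}{8 \left(-4\right)} 113 = \frac{5}{8} \left(- \frac{1}{4}\right) 113 = \left(- \frac{5}{32}\right) 113 = - \frac{565}{32}$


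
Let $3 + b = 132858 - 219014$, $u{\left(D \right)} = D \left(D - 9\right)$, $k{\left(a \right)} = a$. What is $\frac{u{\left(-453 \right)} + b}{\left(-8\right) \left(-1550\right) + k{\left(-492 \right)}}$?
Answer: $\frac{123127}{11908} \approx 10.34$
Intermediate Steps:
$u{\left(D \right)} = D \left(-9 + D\right)$
$b = -86159$ ($b = -3 + \left(132858 - 219014\right) = -3 - 86156 = -86159$)
$\frac{u{\left(-453 \right)} + b}{\left(-8\right) \left(-1550\right) + k{\left(-492 \right)}} = \frac{- 453 \left(-9 - 453\right) - 86159}{\left(-8\right) \left(-1550\right) - 492} = \frac{\left(-453\right) \left(-462\right) - 86159}{12400 - 492} = \frac{209286 - 86159}{11908} = 123127 \cdot \frac{1}{11908} = \frac{123127}{11908}$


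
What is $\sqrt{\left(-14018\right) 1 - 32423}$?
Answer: $i \sqrt{46441} \approx 215.5 i$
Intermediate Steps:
$\sqrt{\left(-14018\right) 1 - 32423} = \sqrt{-14018 - 32423} = \sqrt{-46441} = i \sqrt{46441}$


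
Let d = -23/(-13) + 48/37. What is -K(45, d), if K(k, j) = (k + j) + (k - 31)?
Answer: -29854/481 ≈ -62.067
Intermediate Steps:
d = 1475/481 (d = -23*(-1/13) + 48*(1/37) = 23/13 + 48/37 = 1475/481 ≈ 3.0665)
K(k, j) = -31 + j + 2*k (K(k, j) = (j + k) + (-31 + k) = -31 + j + 2*k)
-K(45, d) = -(-31 + 1475/481 + 2*45) = -(-31 + 1475/481 + 90) = -1*29854/481 = -29854/481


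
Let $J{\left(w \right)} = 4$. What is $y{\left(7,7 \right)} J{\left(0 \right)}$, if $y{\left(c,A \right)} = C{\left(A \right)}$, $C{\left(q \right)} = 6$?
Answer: $24$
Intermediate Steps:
$y{\left(c,A \right)} = 6$
$y{\left(7,7 \right)} J{\left(0 \right)} = 6 \cdot 4 = 24$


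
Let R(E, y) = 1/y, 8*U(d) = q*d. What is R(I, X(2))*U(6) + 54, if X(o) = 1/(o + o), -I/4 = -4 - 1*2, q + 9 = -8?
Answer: 3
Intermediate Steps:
q = -17 (q = -9 - 8 = -17)
U(d) = -17*d/8 (U(d) = (-17*d)/8 = -17*d/8)
I = 24 (I = -4*(-4 - 1*2) = -4*(-4 - 2) = -4*(-6) = 24)
X(o) = 1/(2*o)
R(I, X(2))*U(6) + 54 = (-17/8*6)/(((½)/2)) + 54 = -51/4/((½)*(½)) + 54 = -51/4/(¼) + 54 = 4*(-51/4) + 54 = -51 + 54 = 3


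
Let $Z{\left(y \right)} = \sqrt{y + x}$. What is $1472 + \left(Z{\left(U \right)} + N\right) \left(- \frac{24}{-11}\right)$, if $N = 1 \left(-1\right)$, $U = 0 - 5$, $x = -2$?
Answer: $\frac{16168}{11} + \frac{24 i \sqrt{7}}{11} \approx 1469.8 + 5.7725 i$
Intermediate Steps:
$U = -5$
$N = -1$
$Z{\left(y \right)} = \sqrt{-2 + y}$ ($Z{\left(y \right)} = \sqrt{y - 2} = \sqrt{-2 + y}$)
$1472 + \left(Z{\left(U \right)} + N\right) \left(- \frac{24}{-11}\right) = 1472 + \left(\sqrt{-2 - 5} - 1\right) \left(- \frac{24}{-11}\right) = 1472 + \left(\sqrt{-7} - 1\right) \left(\left(-24\right) \left(- \frac{1}{11}\right)\right) = 1472 + \left(i \sqrt{7} - 1\right) \frac{24}{11} = 1472 + \left(-1 + i \sqrt{7}\right) \frac{24}{11} = 1472 - \left(\frac{24}{11} - \frac{24 i \sqrt{7}}{11}\right) = \frac{16168}{11} + \frac{24 i \sqrt{7}}{11}$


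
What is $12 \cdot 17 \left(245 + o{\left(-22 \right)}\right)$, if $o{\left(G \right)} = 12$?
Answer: $52428$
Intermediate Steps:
$12 \cdot 17 \left(245 + o{\left(-22 \right)}\right) = 12 \cdot 17 \left(245 + 12\right) = 204 \cdot 257 = 52428$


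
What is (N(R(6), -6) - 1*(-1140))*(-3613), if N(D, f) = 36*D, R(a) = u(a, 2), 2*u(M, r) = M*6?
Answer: -6460044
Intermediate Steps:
u(M, r) = 3*M (u(M, r) = (M*6)/2 = (6*M)/2 = 3*M)
R(a) = 3*a
(N(R(6), -6) - 1*(-1140))*(-3613) = (36*(3*6) - 1*(-1140))*(-3613) = (36*18 + 1140)*(-3613) = (648 + 1140)*(-3613) = 1788*(-3613) = -6460044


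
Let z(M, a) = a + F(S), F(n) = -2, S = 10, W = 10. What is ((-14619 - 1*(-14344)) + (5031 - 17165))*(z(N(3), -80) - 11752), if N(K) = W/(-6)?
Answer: 146848106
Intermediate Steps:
N(K) = -5/3 (N(K) = 10/(-6) = 10*(-1/6) = -5/3)
z(M, a) = -2 + a (z(M, a) = a - 2 = -2 + a)
((-14619 - 1*(-14344)) + (5031 - 17165))*(z(N(3), -80) - 11752) = ((-14619 - 1*(-14344)) + (5031 - 17165))*((-2 - 80) - 11752) = ((-14619 + 14344) - 12134)*(-82 - 11752) = (-275 - 12134)*(-11834) = -12409*(-11834) = 146848106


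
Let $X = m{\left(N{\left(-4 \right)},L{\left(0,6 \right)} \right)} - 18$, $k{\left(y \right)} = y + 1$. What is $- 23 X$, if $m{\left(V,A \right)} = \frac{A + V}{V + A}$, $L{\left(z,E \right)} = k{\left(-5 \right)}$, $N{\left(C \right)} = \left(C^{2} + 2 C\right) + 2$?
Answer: $391$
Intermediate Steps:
$k{\left(y \right)} = 1 + y$
$N{\left(C \right)} = 2 + C^{2} + 2 C$
$L{\left(z,E \right)} = -4$ ($L{\left(z,E \right)} = 1 - 5 = -4$)
$m{\left(V,A \right)} = 1$ ($m{\left(V,A \right)} = \frac{A + V}{A + V} = 1$)
$X = -17$ ($X = 1 - 18 = -17$)
$- 23 X = \left(-23\right) \left(-17\right) = 391$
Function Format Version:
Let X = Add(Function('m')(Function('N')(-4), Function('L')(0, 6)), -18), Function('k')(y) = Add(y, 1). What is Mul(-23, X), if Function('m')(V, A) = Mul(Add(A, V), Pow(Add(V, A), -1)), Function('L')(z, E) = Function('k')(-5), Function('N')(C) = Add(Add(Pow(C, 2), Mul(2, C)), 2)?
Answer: 391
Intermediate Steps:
Function('k')(y) = Add(1, y)
Function('N')(C) = Add(2, Pow(C, 2), Mul(2, C))
Function('L')(z, E) = -4 (Function('L')(z, E) = Add(1, -5) = -4)
Function('m')(V, A) = 1 (Function('m')(V, A) = Mul(Add(A, V), Pow(Add(A, V), -1)) = 1)
X = -17 (X = Add(1, -18) = -17)
Mul(-23, X) = Mul(-23, -17) = 391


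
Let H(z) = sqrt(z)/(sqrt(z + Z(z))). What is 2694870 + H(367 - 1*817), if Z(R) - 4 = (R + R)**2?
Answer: 2694870 + 15*I*sqrt(404777)/404777 ≈ 2.6949e+6 + 0.023577*I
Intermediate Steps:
Z(R) = 4 + 4*R**2 (Z(R) = 4 + (R + R)**2 = 4 + (2*R)**2 = 4 + 4*R**2)
H(z) = sqrt(z)/sqrt(4 + z + 4*z**2) (H(z) = sqrt(z)/(sqrt(z + (4 + 4*z**2))) = sqrt(z)/(sqrt(4 + z + 4*z**2)) = sqrt(z)/sqrt(4 + z + 4*z**2))
2694870 + H(367 - 1*817) = 2694870 + sqrt(367 - 1*817)/sqrt(4 + (367 - 1*817) + 4*(367 - 1*817)**2) = 2694870 + sqrt(367 - 817)/sqrt(4 + (367 - 817) + 4*(367 - 817)**2) = 2694870 + sqrt(-450)/sqrt(4 - 450 + 4*(-450)**2) = 2694870 + (15*I*sqrt(2))/sqrt(4 - 450 + 4*202500) = 2694870 + (15*I*sqrt(2))/sqrt(4 - 450 + 810000) = 2694870 + (15*I*sqrt(2))/sqrt(809554) = 2694870 + (15*I*sqrt(2))*(sqrt(809554)/809554) = 2694870 + 15*I*sqrt(404777)/404777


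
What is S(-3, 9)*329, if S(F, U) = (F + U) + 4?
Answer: 3290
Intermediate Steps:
S(F, U) = 4 + F + U
S(-3, 9)*329 = (4 - 3 + 9)*329 = 10*329 = 3290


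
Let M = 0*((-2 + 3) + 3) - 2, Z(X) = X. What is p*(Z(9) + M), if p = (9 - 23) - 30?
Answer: -308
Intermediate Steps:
M = -2 (M = 0*(1 + 3) - 2 = 0*4 - 2 = 0 - 2 = -2)
p = -44 (p = -14 - 30 = -44)
p*(Z(9) + M) = -44*(9 - 2) = -44*7 = -308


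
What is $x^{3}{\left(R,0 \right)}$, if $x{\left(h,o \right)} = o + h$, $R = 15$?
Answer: $3375$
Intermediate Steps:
$x{\left(h,o \right)} = h + o$
$x^{3}{\left(R,0 \right)} = \left(15 + 0\right)^{3} = 15^{3} = 3375$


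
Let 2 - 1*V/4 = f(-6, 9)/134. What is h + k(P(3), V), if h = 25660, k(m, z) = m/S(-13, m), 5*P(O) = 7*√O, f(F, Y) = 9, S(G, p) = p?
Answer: 25661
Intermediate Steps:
P(O) = 7*√O/5 (P(O) = (7*√O)/5 = 7*√O/5)
V = 518/67 (V = 8 - 36/134 = 8 - 4*9/134 = 8 - 18/67 = 518/67 ≈ 7.7313)
k(m, z) = 1 (k(m, z) = m/m = 1)
h + k(P(3), V) = 25660 + 1 = 25661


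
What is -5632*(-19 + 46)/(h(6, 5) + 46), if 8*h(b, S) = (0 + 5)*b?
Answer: -608256/199 ≈ -3056.6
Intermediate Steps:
h(b, S) = 5*b/8 (h(b, S) = ((0 + 5)*b)/8 = (5*b)/8 = 5*b/8)
-5632*(-19 + 46)/(h(6, 5) + 46) = -5632*(-19 + 46)/((5/8)*6 + 46) = -152064/(15/4 + 46) = -152064/199/4 = -152064*4/199 = -5632*108/199 = -608256/199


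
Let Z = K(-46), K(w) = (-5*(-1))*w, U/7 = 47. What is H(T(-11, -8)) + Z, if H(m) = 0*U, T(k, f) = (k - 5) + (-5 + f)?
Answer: -230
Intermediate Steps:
U = 329 (U = 7*47 = 329)
T(k, f) = -10 + f + k (T(k, f) = (-5 + k) + (-5 + f) = -10 + f + k)
K(w) = 5*w
Z = -230 (Z = 5*(-46) = -230)
H(m) = 0 (H(m) = 0*329 = 0)
H(T(-11, -8)) + Z = 0 - 230 = -230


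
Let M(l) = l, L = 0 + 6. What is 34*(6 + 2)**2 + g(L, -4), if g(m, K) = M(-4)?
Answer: 2172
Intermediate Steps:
L = 6
g(m, K) = -4
34*(6 + 2)**2 + g(L, -4) = 34*(6 + 2)**2 - 4 = 34*8**2 - 4 = 34*64 - 4 = 2176 - 4 = 2172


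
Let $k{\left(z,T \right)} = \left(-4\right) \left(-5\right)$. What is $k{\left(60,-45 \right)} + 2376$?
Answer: $2396$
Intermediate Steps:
$k{\left(z,T \right)} = 20$
$k{\left(60,-45 \right)} + 2376 = 20 + 2376 = 2396$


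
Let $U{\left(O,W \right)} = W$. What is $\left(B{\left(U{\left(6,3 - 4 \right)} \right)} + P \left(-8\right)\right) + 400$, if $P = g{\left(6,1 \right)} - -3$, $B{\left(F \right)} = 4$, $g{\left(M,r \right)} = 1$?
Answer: $372$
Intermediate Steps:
$P = 4$ ($P = 1 - -3 = 1 + 3 = 4$)
$\left(B{\left(U{\left(6,3 - 4 \right)} \right)} + P \left(-8\right)\right) + 400 = \left(4 + 4 \left(-8\right)\right) + 400 = \left(4 - 32\right) + 400 = -28 + 400 = 372$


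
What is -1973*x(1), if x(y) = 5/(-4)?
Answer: 9865/4 ≈ 2466.3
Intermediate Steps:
x(y) = -5/4 (x(y) = 5*(-¼) = -5/4)
-1973*x(1) = -1973*(-5/4) = 9865/4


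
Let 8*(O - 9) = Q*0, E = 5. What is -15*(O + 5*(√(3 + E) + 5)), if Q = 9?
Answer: -510 - 150*√2 ≈ -722.13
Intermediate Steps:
O = 9 (O = 9 + (9*0)/8 = 9 + (⅛)*0 = 9 + 0 = 9)
-15*(O + 5*(√(3 + E) + 5)) = -15*(9 + 5*(√(3 + 5) + 5)) = -15*(9 + 5*(√8 + 5)) = -15*(9 + 5*(2*√2 + 5)) = -15*(9 + 5*(5 + 2*√2)) = -15*(9 + (25 + 10*√2)) = -15*(34 + 10*√2) = -510 - 150*√2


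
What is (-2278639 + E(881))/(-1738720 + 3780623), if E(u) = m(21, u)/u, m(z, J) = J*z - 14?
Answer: -2007462472/1798916543 ≈ -1.1159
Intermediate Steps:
m(z, J) = -14 + J*z
E(u) = (-14 + 21*u)/u (E(u) = (-14 + u*21)/u = (-14 + 21*u)/u)
(-2278639 + E(881))/(-1738720 + 3780623) = (-2278639 + (21 - 14/881))/(-1738720 + 3780623) = (-2278639 + (21 - 14*1/881))/2041903 = (-2278639 + (21 - 14/881))*(1/2041903) = (-2278639 + 18487/881)*(1/2041903) = -2007462472/881*1/2041903 = -2007462472/1798916543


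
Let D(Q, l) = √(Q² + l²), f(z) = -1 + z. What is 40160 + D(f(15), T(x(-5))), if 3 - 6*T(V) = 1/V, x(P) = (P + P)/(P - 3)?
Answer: 40160 + √176521/30 ≈ 40174.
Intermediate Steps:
x(P) = 2*P/(-3 + P) (x(P) = (2*P)/(-3 + P) = 2*P/(-3 + P))
T(V) = ½ - 1/(6*V)
40160 + D(f(15), T(x(-5))) = 40160 + √((-1 + 15)² + ((-1 + 3*(2*(-5)/(-3 - 5)))/(6*((2*(-5)/(-3 - 5)))))²) = 40160 + √(14² + ((-1 + 3*(2*(-5)/(-8)))/(6*((2*(-5)/(-8)))))²) = 40160 + √(196 + ((-1 + 3*(2*(-5)*(-⅛)))/(6*((2*(-5)*(-⅛)))))²) = 40160 + √(196 + ((-1 + 3*(5/4))/(6*(5/4)))²) = 40160 + √(196 + ((⅙)*(⅘)*(-1 + 15/4))²) = 40160 + √(196 + ((⅙)*(⅘)*(11/4))²) = 40160 + √(196 + (11/30)²) = 40160 + √(196 + 121/900) = 40160 + √(176521/900) = 40160 + √176521/30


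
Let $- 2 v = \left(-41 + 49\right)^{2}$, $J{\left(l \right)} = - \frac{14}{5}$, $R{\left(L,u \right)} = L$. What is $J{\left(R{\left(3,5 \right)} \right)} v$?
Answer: $\frac{448}{5} \approx 89.6$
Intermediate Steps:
$J{\left(l \right)} = - \frac{14}{5}$ ($J{\left(l \right)} = \left(-14\right) \frac{1}{5} = - \frac{14}{5}$)
$v = -32$ ($v = - \frac{\left(-41 + 49\right)^{2}}{2} = - \frac{8^{2}}{2} = \left(- \frac{1}{2}\right) 64 = -32$)
$J{\left(R{\left(3,5 \right)} \right)} v = \left(- \frac{14}{5}\right) \left(-32\right) = \frac{448}{5}$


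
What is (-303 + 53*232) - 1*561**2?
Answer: -302728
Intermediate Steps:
(-303 + 53*232) - 1*561**2 = (-303 + 12296) - 1*314721 = 11993 - 314721 = -302728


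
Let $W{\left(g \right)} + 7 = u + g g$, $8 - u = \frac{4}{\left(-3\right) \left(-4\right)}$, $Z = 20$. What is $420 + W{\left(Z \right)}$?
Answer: $\frac{2462}{3} \approx 820.67$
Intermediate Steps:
$u = \frac{23}{3}$ ($u = 8 - \frac{4}{\left(-3\right) \left(-4\right)} = 8 - \frac{4}{12} = 8 - 4 \cdot \frac{1}{12} = 8 - \frac{1}{3} = \frac{23}{3} \approx 7.6667$)
$W{\left(g \right)} = \frac{2}{3} + g^{2}$ ($W{\left(g \right)} = -7 + \left(\frac{23}{3} + g g\right) = -7 + \left(\frac{23}{3} + g^{2}\right) = \frac{2}{3} + g^{2}$)
$420 + W{\left(Z \right)} = 420 + \left(\frac{2}{3} + 20^{2}\right) = 420 + \left(\frac{2}{3} + 400\right) = 420 + \frac{1202}{3} = \frac{2462}{3}$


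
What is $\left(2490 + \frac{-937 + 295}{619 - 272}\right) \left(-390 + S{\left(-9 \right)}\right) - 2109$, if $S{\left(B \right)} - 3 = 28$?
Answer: $- \frac{310688115}{347} \approx -8.9536 \cdot 10^{5}$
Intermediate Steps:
$S{\left(B \right)} = 31$ ($S{\left(B \right)} = 3 + 28 = 31$)
$\left(2490 + \frac{-937 + 295}{619 - 272}\right) \left(-390 + S{\left(-9 \right)}\right) - 2109 = \left(2490 + \frac{-937 + 295}{619 - 272}\right) \left(-390 + 31\right) - 2109 = \left(2490 - \frac{642}{347}\right) \left(-359\right) - 2109 = \frac{863388}{347} \left(-359\right) - 2109 = - \frac{309956292}{347} - 2109 = - \frac{310688115}{347}$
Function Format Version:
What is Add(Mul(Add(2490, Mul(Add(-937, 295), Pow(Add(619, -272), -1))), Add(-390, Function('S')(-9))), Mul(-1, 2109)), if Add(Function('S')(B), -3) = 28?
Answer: Rational(-310688115, 347) ≈ -8.9536e+5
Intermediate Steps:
Function('S')(B) = 31 (Function('S')(B) = Add(3, 28) = 31)
Add(Mul(Add(2490, Mul(Add(-937, 295), Pow(Add(619, -272), -1))), Add(-390, Function('S')(-9))), Mul(-1, 2109)) = Add(Mul(Add(2490, Mul(Add(-937, 295), Pow(Add(619, -272), -1))), Add(-390, 31)), Mul(-1, 2109)) = Add(Mul(Add(2490, Mul(-642, Pow(347, -1))), -359), -2109) = Add(Mul(Add(2490, Mul(-642, Rational(1, 347))), -359), -2109) = Add(Mul(Add(2490, Rational(-642, 347)), -359), -2109) = Add(Mul(Rational(863388, 347), -359), -2109) = Add(Rational(-309956292, 347), -2109) = Rational(-310688115, 347)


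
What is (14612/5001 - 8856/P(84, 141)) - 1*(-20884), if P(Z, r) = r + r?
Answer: 4902026836/235047 ≈ 20856.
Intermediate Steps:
P(Z, r) = 2*r
(14612/5001 - 8856/P(84, 141)) - 1*(-20884) = (14612/5001 - 8856/(2*141)) - 1*(-20884) = (14612*(1/5001) - 8856/282) + 20884 = (14612/5001 - 8856*1/282) + 20884 = (14612/5001 - 1476/47) + 20884 = -6694712/235047 + 20884 = 4902026836/235047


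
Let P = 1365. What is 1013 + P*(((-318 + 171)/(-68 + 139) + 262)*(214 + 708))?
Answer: 23226243073/71 ≈ 3.2713e+8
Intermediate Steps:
1013 + P*(((-318 + 171)/(-68 + 139) + 262)*(214 + 708)) = 1013 + 1365*(((-318 + 171)/(-68 + 139) + 262)*(214 + 708)) = 1013 + 1365*((-147/71 + 262)*922) = 1013 + 1365*((18455/71)*922) = 1013 + 1365*(17015510/71) = 1013 + 23226171150/71 = 23226243073/71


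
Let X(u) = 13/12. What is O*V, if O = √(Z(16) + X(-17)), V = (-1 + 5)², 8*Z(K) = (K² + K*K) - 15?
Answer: 4*√9102/3 ≈ 127.21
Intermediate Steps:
Z(K) = -15/8 + K²/4 (Z(K) = ((K² + K*K) - 15)/8 = ((K² + K²) - 15)/8 = (2*K² - 15)/8 = (-15 + 2*K²)/8 = -15/8 + K²/4)
X(u) = 13/12 (X(u) = 13*(1/12) = 13/12)
V = 16 (V = 4² = 16)
O = √9102/12 (O = √((-15/8 + (¼)*16²) + 13/12) = √((-15/8 + (¼)*256) + 13/12) = √((-15/8 + 64) + 13/12) = √(497/8 + 13/12) = √(1517/24) = √9102/12 ≈ 7.9504)
O*V = (√9102/12)*16 = 4*√9102/3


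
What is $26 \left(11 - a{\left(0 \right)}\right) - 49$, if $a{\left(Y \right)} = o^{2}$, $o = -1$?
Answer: $211$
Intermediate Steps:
$a{\left(Y \right)} = 1$ ($a{\left(Y \right)} = \left(-1\right)^{2} = 1$)
$26 \left(11 - a{\left(0 \right)}\right) - 49 = 26 \left(11 - 1\right) - 49 = 26 \cdot 10 - 49 = 260 - 49 = 211$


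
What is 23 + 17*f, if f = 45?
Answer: 788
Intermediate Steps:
23 + 17*f = 23 + 17*45 = 23 + 765 = 788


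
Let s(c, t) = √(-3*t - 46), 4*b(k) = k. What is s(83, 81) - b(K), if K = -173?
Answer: 173/4 + 17*I ≈ 43.25 + 17.0*I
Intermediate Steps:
b(k) = k/4
s(c, t) = √(-46 - 3*t)
s(83, 81) - b(K) = √(-46 - 3*81) - (-173)/4 = √(-46 - 243) - 1*(-173/4) = √(-289) + 173/4 = 17*I + 173/4 = 173/4 + 17*I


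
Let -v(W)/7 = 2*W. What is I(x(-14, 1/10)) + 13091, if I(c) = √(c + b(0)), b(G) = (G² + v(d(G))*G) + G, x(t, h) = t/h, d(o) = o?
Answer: 13091 + 2*I*√35 ≈ 13091.0 + 11.832*I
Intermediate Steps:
v(W) = -14*W
b(G) = G - 13*G² (b(G) = (G² + (-14*G)*G) + G = (G² - 14*G²) + G = -13*G² + G = G - 13*G²)
I(c) = √c (I(c) = √(c + 0*(1 - 13*0)) = √(c + 0*(1 + 0)) = √(c + 0*1) = √(c + 0) = √c)
I(x(-14, 1/10)) + 13091 = √(-14/(1/10)) + 13091 = √(-14/⅒) + 13091 = √(-14*10) + 13091 = √(-140) + 13091 = 2*I*√35 + 13091 = 13091 + 2*I*√35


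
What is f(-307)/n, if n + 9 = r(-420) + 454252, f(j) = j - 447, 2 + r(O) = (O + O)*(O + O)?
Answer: -754/1159841 ≈ -0.00065009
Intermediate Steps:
r(O) = -2 + 4*O² (r(O) = -2 + (O + O)*(O + O) = -2 + (2*O)*(2*O) = -2 + 4*O²)
f(j) = -447 + j
n = 1159841 (n = -9 + ((-2 + 4*(-420)²) + 454252) = -9 + ((-2 + 4*176400) + 454252) = -9 + ((-2 + 705600) + 454252) = -9 + (705598 + 454252) = -9 + 1159850 = 1159841)
f(-307)/n = (-447 - 307)/1159841 = -754*1/1159841 = -754/1159841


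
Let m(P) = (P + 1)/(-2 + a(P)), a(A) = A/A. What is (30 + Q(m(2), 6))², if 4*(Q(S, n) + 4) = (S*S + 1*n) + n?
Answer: 15625/16 ≈ 976.56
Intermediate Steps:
a(A) = 1
m(P) = -1 - P (m(P) = (P + 1)/(-2 + 1) = (1 + P)/(-1) = (1 + P)*(-1) = -1 - P)
Q(S, n) = -4 + n/2 + S²/4 (Q(S, n) = -4 + ((S*S + 1*n) + n)/4 = -4 + ((S² + n) + n)/4 = -4 + ((n + S²) + n)/4 = -4 + (S² + 2*n)/4 = -4 + (n/2 + S²/4) = -4 + n/2 + S²/4)
(30 + Q(m(2), 6))² = (30 + (-4 + (½)*6 + (-1 - 1*2)²/4))² = (30 + (-4 + 3 + (-1 - 2)²/4))² = (30 + (-4 + 3 + (¼)*(-3)²))² = (30 + (-4 + 3 + (¼)*9))² = (30 + (-4 + 3 + 9/4))² = (30 + 5/4)² = (125/4)² = 15625/16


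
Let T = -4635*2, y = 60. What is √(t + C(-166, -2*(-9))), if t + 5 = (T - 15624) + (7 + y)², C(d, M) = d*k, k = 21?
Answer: 2*I*√5974 ≈ 154.58*I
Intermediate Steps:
T = -9270
C(d, M) = 21*d (C(d, M) = d*21 = 21*d)
t = -20410 (t = -5 + ((-9270 - 15624) + (7 + 60)²) = -5 + (-24894 + 67²) = -5 + (-24894 + 4489) = -5 - 20405 = -20410)
√(t + C(-166, -2*(-9))) = √(-20410 + 21*(-166)) = √(-20410 - 3486) = √(-23896) = 2*I*√5974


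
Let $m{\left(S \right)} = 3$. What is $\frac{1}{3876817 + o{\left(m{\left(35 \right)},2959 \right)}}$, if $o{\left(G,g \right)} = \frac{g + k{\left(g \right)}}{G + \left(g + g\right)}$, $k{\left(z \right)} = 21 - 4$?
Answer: $\frac{191}{740472143} \approx 2.5794 \cdot 10^{-7}$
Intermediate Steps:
$k{\left(z \right)} = 17$ ($k{\left(z \right)} = 21 - 4 = 17$)
$o{\left(G,g \right)} = \frac{17 + g}{G + 2 g}$ ($o{\left(G,g \right)} = \frac{g + 17}{G + \left(g + g\right)} = \frac{17 + g}{G + 2 g}$)
$\frac{1}{3876817 + o{\left(m{\left(35 \right)},2959 \right)}} = \frac{1}{3876817 + \frac{17 + 2959}{3 + 2 \cdot 2959}} = \frac{1}{3876817 + \frac{1}{3 + 5918} \cdot 2976} = \frac{1}{3876817 + \frac{1}{5921} \cdot 2976} = \frac{1}{3876817 + \frac{96}{191}} = \frac{1}{\frac{740472143}{191}} = \frac{191}{740472143}$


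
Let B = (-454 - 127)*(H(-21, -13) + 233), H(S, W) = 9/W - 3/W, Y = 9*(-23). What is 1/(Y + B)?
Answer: -13/1759054 ≈ -7.3903e-6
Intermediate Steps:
Y = -207
H(S, W) = 6/W
B = -1756363/13 (B = (-454 - 127)*(6/(-13) + 233) = -581*(6*(-1/13) + 233) = -581*(-6/13 + 233) = -581*3023/13 = -1756363/13 ≈ -1.3510e+5)
1/(Y + B) = 1/(-207 - 1756363/13) = 1/(-1759054/13) = -13/1759054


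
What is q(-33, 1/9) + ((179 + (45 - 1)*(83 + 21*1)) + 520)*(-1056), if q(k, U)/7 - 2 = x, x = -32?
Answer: -5570610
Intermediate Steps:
q(k, U) = -210 (q(k, U) = 14 + 7*(-32) = 14 - 224 = -210)
q(-33, 1/9) + ((179 + (45 - 1)*(83 + 21*1)) + 520)*(-1056) = -210 + ((179 + (45 - 1)*(83 + 21*1)) + 520)*(-1056) = -210 + ((179 + 44*(83 + 21)) + 520)*(-1056) = -210 + ((179 + 44*104) + 520)*(-1056) = -210 + ((179 + 4576) + 520)*(-1056) = -210 + (4755 + 520)*(-1056) = -210 + 5275*(-1056) = -210 - 5570400 = -5570610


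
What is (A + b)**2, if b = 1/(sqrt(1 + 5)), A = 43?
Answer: (258 + sqrt(6))**2/36 ≈ 1884.3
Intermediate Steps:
b = sqrt(6)/6 (b = 1/(sqrt(6)) = sqrt(6)/6 ≈ 0.40825)
(A + b)**2 = (43 + sqrt(6)/6)**2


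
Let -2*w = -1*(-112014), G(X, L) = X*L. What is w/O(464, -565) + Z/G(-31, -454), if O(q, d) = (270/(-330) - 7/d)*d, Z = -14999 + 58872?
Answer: -4225475857/35241296 ≈ -119.90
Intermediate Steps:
Z = 43873
G(X, L) = L*X
w = -56007 (w = -(-1)*(-112014)/2 = -½*112014 = -56007)
O(q, d) = d*(-9/11 - 7/d) (O(q, d) = (270*(-1/330) - 7/d)*d = (-9/11 - 7/d)*d = d*(-9/11 - 7/d))
w/O(464, -565) + Z/G(-31, -454) = -56007/(-7 - 9/11*(-565)) + 43873/((-454*(-31))) = -56007/(-7 + 5085/11) + 43873/14074 = -56007/5008/11 + 43873*(1/14074) = -56007*11/5008 + 43873/14074 = -616077/5008 + 43873/14074 = -4225475857/35241296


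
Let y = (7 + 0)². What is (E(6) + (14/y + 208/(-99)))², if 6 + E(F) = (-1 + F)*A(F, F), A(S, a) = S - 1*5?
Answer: 3806401/480249 ≈ 7.9259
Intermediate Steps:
A(S, a) = -5 + S (A(S, a) = S - 5 = -5 + S)
E(F) = -6 + (-1 + F)*(-5 + F)
y = 49 (y = 7² = 49)
(E(6) + (14/y + 208/(-99)))² = ((-1 - 1*6 + 6*(-5 + 6)) + (14/49 + 208/(-99)))² = ((-1 - 6 + 6*1) + (14*(1/49) + 208*(-1/99)))² = ((-1 - 6 + 6) + (2/7 - 208/99))² = (-1 - 1258/693)² = (-1951/693)² = 3806401/480249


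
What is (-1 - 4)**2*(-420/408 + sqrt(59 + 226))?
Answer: -875/34 + 25*sqrt(285) ≈ 396.31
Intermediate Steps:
(-1 - 4)**2*(-420/408 + sqrt(59 + 226)) = (-5)**2*(-420*1/408 + sqrt(285)) = 25*(-35/34 + sqrt(285)) = -875/34 + 25*sqrt(285)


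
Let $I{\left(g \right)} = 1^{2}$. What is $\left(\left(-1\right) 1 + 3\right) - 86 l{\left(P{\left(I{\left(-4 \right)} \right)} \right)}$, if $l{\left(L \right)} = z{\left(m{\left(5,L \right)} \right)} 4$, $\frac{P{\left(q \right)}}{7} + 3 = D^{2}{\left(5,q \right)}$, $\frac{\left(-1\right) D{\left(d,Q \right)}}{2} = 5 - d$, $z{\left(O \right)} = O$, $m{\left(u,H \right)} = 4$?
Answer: $-1374$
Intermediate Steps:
$D{\left(d,Q \right)} = -10 + 2 d$ ($D{\left(d,Q \right)} = - 2 \left(5 - d\right) = -10 + 2 d$)
$I{\left(g \right)} = 1$
$P{\left(q \right)} = -21$ ($P{\left(q \right)} = -21 + 7 \left(-10 + 2 \cdot 5\right)^{2} = -21 + 7 \left(-10 + 10\right)^{2} = -21 + 7 \cdot 0^{2} = -21 + 7 \cdot 0 = -21 + 0 = -21$)
$l{\left(L \right)} = 16$ ($l{\left(L \right)} = 4 \cdot 4 = 16$)
$\left(\left(-1\right) 1 + 3\right) - 86 l{\left(P{\left(I{\left(-4 \right)} \right)} \right)} = \left(\left(-1\right) 1 + 3\right) - 1376 = \left(-1 + 3\right) - 1376 = 2 - 1376 = -1374$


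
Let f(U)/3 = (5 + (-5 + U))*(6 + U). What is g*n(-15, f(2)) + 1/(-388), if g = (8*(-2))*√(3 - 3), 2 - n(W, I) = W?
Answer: -1/388 ≈ -0.0025773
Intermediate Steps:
f(U) = 3*U*(6 + U) (f(U) = 3*((5 + (-5 + U))*(6 + U)) = 3*(U*(6 + U)) = 3*U*(6 + U))
n(W, I) = 2 - W
g = 0 (g = -16*√0 = -16*0 = 0)
g*n(-15, f(2)) + 1/(-388) = 0*(2 - 1*(-15)) + 1/(-388) = 0*(2 + 15) - 1/388 = 0*17 - 1/388 = 0 - 1/388 = -1/388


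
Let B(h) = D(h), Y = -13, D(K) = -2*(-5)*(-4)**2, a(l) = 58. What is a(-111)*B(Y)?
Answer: 9280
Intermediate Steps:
D(K) = 160 (D(K) = 10*16 = 160)
B(h) = 160
a(-111)*B(Y) = 58*160 = 9280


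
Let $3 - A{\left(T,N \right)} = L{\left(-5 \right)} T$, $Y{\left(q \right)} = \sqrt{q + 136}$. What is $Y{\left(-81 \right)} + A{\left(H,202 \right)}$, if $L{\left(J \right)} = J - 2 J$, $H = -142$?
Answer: $713 + \sqrt{55} \approx 720.42$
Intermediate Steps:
$Y{\left(q \right)} = \sqrt{136 + q}$
$L{\left(J \right)} = - J$
$A{\left(T,N \right)} = 3 - 5 T$ ($A{\left(T,N \right)} = 3 - \left(-1\right) \left(-5\right) T = 3 - 5 T$)
$Y{\left(-81 \right)} + A{\left(H,202 \right)} = \sqrt{136 - 81} + \left(3 - -710\right) = \sqrt{55} + \left(3 + 710\right) = \sqrt{55} + 713 = 713 + \sqrt{55}$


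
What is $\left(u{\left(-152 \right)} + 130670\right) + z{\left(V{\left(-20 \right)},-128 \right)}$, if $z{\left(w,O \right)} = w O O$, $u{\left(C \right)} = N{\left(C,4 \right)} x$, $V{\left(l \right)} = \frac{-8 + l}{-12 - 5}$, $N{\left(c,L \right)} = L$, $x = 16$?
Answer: $\frac{2681230}{17} \approx 1.5772 \cdot 10^{5}$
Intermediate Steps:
$V{\left(l \right)} = \frac{8}{17} - \frac{l}{17}$ ($V{\left(l \right)} = \frac{-8 + l}{-17} = \left(-8 + l\right) \left(- \frac{1}{17}\right) = \frac{8}{17} - \frac{l}{17}$)
$u{\left(C \right)} = 64$ ($u{\left(C \right)} = 4 \cdot 16 = 64$)
$z{\left(w,O \right)} = w O^{2}$ ($z{\left(w,O \right)} = O w O = w O^{2}$)
$\left(u{\left(-152 \right)} + 130670\right) + z{\left(V{\left(-20 \right)},-128 \right)} = \left(64 + 130670\right) + \left(\frac{8}{17} - - \frac{20}{17}\right) \left(-128\right)^{2} = 130734 + \left(\frac{8}{17} + \frac{20}{17}\right) 16384 = 130734 + \frac{28}{17} \cdot 16384 = 130734 + \frac{458752}{17} = \frac{2681230}{17}$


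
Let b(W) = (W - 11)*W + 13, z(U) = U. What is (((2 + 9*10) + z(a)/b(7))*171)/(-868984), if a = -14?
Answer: -2091/114340 ≈ -0.018288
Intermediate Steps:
b(W) = 13 + W*(-11 + W) (b(W) = (-11 + W)*W + 13 = W*(-11 + W) + 13 = 13 + W*(-11 + W))
(((2 + 9*10) + z(a)/b(7))*171)/(-868984) = (((2 + 9*10) - 14/(13 + 7**2 - 11*7))*171)/(-868984) = (((2 + 90) - 14/(13 + 49 - 77))*171)*(-1/868984) = ((92 - 14/(-15))*171)*(-1/868984) = ((92 - 14*(-1/15))*171)*(-1/868984) = ((92 + 14/15)*171)*(-1/868984) = ((1394/15)*171)*(-1/868984) = (79458/5)*(-1/868984) = -2091/114340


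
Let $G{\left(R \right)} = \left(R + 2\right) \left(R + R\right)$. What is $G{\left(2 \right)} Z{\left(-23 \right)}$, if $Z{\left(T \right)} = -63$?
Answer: $-1008$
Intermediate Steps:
$G{\left(R \right)} = 2 R \left(2 + R\right)$ ($G{\left(R \right)} = \left(2 + R\right) 2 R = 2 R \left(2 + R\right)$)
$G{\left(2 \right)} Z{\left(-23 \right)} = 2 \cdot 2 \left(2 + 2\right) \left(-63\right) = 2 \cdot 2 \cdot 4 \left(-63\right) = 16 \left(-63\right) = -1008$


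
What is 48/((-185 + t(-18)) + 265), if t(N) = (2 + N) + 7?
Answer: 48/71 ≈ 0.67606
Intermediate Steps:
t(N) = 9 + N
48/((-185 + t(-18)) + 265) = 48/((-185 + (9 - 18)) + 265) = 48/((-185 - 9) + 265) = 48/(-194 + 265) = 48/71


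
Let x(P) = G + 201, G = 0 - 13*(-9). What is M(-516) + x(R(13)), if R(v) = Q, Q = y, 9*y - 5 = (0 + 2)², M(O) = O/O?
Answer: 319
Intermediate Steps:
M(O) = 1
G = 117 (G = 0 + 117 = 117)
y = 1 (y = 5/9 + (0 + 2)²/9 = 5/9 + (⅑)*2² = 5/9 + (⅑)*4 = 5/9 + 4/9 = 1)
Q = 1
R(v) = 1
x(P) = 318 (x(P) = 117 + 201 = 318)
M(-516) + x(R(13)) = 1 + 318 = 319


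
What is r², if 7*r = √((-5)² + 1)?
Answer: 26/49 ≈ 0.53061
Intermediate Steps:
r = √26/7 (r = √((-5)² + 1)/7 = √(25 + 1)/7 = √26/7 ≈ 0.72843)
r² = (√26/7)² = 26/49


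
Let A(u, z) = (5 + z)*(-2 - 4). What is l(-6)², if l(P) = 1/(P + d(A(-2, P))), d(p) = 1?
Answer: 1/25 ≈ 0.040000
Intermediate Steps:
A(u, z) = -30 - 6*z (A(u, z) = (5 + z)*(-6) = -30 - 6*z)
l(P) = 1/(1 + P) (l(P) = 1/(P + 1) = 1/(1 + P))
l(-6)² = (1/(1 - 6))² = (1/(-5))² = (-⅕)² = 1/25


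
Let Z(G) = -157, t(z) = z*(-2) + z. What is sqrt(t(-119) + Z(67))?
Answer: I*sqrt(38) ≈ 6.1644*I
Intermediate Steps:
t(z) = -z (t(z) = -2*z + z = -z)
sqrt(t(-119) + Z(67)) = sqrt(-1*(-119) - 157) = sqrt(119 - 157) = sqrt(-38) = I*sqrt(38)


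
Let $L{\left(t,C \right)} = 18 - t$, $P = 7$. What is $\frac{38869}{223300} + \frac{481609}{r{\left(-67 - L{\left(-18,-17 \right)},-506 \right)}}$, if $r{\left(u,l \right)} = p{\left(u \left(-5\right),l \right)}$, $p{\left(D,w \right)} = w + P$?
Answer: $- \frac{107523894069}{111426700} \approx -964.97$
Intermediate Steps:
$p{\left(D,w \right)} = 7 + w$ ($p{\left(D,w \right)} = w + 7 = 7 + w$)
$r{\left(u,l \right)} = 7 + l$
$\frac{38869}{223300} + \frac{481609}{r{\left(-67 - L{\left(-18,-17 \right)},-506 \right)}} = \frac{38869}{223300} + \frac{481609}{7 - 506} = 38869 \cdot \frac{1}{223300} + \frac{481609}{-499} = \frac{38869}{223300} + 481609 \left(- \frac{1}{499}\right) = \frac{38869}{223300} - \frac{481609}{499} = - \frac{107523894069}{111426700}$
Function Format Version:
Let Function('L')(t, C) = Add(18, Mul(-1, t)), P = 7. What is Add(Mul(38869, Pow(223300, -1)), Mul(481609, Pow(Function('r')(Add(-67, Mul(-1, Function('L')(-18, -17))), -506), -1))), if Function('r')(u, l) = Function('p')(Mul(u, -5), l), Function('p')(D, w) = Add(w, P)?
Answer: Rational(-107523894069, 111426700) ≈ -964.97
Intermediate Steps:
Function('p')(D, w) = Add(7, w) (Function('p')(D, w) = Add(w, 7) = Add(7, w))
Function('r')(u, l) = Add(7, l)
Add(Mul(38869, Pow(223300, -1)), Mul(481609, Pow(Function('r')(Add(-67, Mul(-1, Function('L')(-18, -17))), -506), -1))) = Add(Mul(38869, Pow(223300, -1)), Mul(481609, Pow(Add(7, -506), -1))) = Add(Mul(38869, Rational(1, 223300)), Mul(481609, Pow(-499, -1))) = Add(Rational(38869, 223300), Mul(481609, Rational(-1, 499))) = Add(Rational(38869, 223300), Rational(-481609, 499)) = Rational(-107523894069, 111426700)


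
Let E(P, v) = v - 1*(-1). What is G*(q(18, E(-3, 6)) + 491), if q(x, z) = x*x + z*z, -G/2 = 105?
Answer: -181440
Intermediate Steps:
G = -210 (G = -2*105 = -210)
E(P, v) = 1 + v (E(P, v) = v + 1 = 1 + v)
q(x, z) = x**2 + z**2
G*(q(18, E(-3, 6)) + 491) = -210*((18**2 + (1 + 6)**2) + 491) = -210*((324 + 7**2) + 491) = -210*((324 + 49) + 491) = -210*(373 + 491) = -210*864 = -181440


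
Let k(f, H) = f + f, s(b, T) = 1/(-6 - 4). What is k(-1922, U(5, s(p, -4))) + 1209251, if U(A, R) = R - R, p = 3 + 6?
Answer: 1205407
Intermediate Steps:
p = 9
s(b, T) = -⅒ (s(b, T) = 1/(-10) = -⅒)
U(A, R) = 0
k(f, H) = 2*f
k(-1922, U(5, s(p, -4))) + 1209251 = 2*(-1922) + 1209251 = -3844 + 1209251 = 1205407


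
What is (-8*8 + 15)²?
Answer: 2401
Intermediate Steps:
(-8*8 + 15)² = (-64 + 15)² = (-49)² = 2401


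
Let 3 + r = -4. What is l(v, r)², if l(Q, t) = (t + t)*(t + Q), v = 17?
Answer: 19600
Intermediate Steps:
r = -7 (r = -3 - 4 = -7)
l(Q, t) = 2*t*(Q + t) (l(Q, t) = (2*t)*(Q + t) = 2*t*(Q + t))
l(v, r)² = (2*(-7)*(17 - 7))² = (2*(-7)*10)² = (-140)² = 19600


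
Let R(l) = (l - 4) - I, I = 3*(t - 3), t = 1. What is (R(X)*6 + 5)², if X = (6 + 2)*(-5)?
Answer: 49729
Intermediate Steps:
X = -40 (X = 8*(-5) = -40)
I = -6 (I = 3*(1 - 3) = 3*(-2) = -6)
R(l) = 2 + l (R(l) = (l - 4) - 1*(-6) = (-4 + l) + 6 = 2 + l)
(R(X)*6 + 5)² = ((2 - 40)*6 + 5)² = (-38*6 + 5)² = (-228 + 5)² = (-223)² = 49729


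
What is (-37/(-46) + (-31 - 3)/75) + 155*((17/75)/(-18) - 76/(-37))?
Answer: 181964939/574425 ≈ 316.78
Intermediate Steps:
(-37/(-46) + (-31 - 3)/75) + 155*((17/75)/(-18) - 76/(-37)) = (-37*(-1/46) - 34*1/75) + 155*((17*(1/75))*(-1/18) - 76*(-1/37)) = (37/46 - 34/75) + 155*((17/75)*(-1/18) + 76/37) = 1211/3450 + 155*(-17/1350 + 76/37) = 1211/3450 + 155*(101971/49950) = 1211/3450 + 3161101/9990 = 181964939/574425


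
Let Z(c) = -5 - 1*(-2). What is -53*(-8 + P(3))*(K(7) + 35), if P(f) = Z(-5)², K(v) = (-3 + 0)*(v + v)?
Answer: 371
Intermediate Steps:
K(v) = -6*v
Z(c) = -3 (Z(c) = -5 + 2 = -3)
P(f) = 9 (P(f) = (-3)² = 9)
-53*(-8 + P(3))*(K(7) + 35) = -53*(-8 + 9)*(-6*7 + 35) = -53*(-42 + 35) = -53*(-7) = 371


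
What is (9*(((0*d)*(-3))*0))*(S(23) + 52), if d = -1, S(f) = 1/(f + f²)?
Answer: 0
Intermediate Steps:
(9*(((0*d)*(-3))*0))*(S(23) + 52) = (9*(((0*(-1))*(-3))*0))*(1/(23*(1 + 23)) + 52) = (9*((0*(-3))*0))*((1/23)/24 + 52) = (9*(0*0))*((1/23)*(1/24) + 52) = (9*0)*(1/552 + 52) = 0*(28705/552) = 0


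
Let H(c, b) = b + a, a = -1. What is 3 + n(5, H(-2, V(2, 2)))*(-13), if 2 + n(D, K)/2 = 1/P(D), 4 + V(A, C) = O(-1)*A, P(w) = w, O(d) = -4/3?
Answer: 249/5 ≈ 49.800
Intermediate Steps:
O(d) = -4/3 (O(d) = -4*⅓ = -4/3)
V(A, C) = -4 - 4*A/3
H(c, b) = -1 + b (H(c, b) = b - 1 = -1 + b)
n(D, K) = -4 + 2/D
3 + n(5, H(-2, V(2, 2)))*(-13) = 3 + (-4 + 2/5)*(-13) = 3 + (-4 + 2*(⅕))*(-13) = 3 + (-4 + ⅖)*(-13) = 3 - 18/5*(-13) = 3 + 234/5 = 249/5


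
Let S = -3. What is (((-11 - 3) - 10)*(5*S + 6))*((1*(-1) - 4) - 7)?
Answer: -2592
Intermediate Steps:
(((-11 - 3) - 10)*(5*S + 6))*((1*(-1) - 4) - 7) = (((-11 - 3) - 10)*(5*(-3) + 6))*((1*(-1) - 4) - 7) = ((-14 - 10)*(-15 + 6))*((-1 - 4) - 7) = (-24*(-9))*(-5 - 7) = 216*(-12) = -2592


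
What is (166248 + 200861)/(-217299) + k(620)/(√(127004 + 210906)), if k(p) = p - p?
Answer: -367109/217299 ≈ -1.6894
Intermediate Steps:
k(p) = 0
(166248 + 200861)/(-217299) + k(620)/(√(127004 + 210906)) = (166248 + 200861)/(-217299) + 0/(√(127004 + 210906)) = 367109*(-1/217299) + 0/(√337910) = -367109/217299 + 0*(√337910/337910) = -367109/217299 + 0 = -367109/217299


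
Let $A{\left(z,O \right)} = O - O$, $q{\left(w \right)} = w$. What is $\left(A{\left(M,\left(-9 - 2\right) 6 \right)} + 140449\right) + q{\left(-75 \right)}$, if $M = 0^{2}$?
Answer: $140374$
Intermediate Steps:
$M = 0$
$A{\left(z,O \right)} = 0$
$\left(A{\left(M,\left(-9 - 2\right) 6 \right)} + 140449\right) + q{\left(-75 \right)} = \left(0 + 140449\right) - 75 = 140449 - 75 = 140374$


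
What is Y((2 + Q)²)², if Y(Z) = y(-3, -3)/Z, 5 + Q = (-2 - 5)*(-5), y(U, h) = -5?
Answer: 25/1048576 ≈ 2.3842e-5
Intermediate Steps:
Q = 30 (Q = -5 + (-2 - 5)*(-5) = -5 - 7*(-5) = -5 + 35 = 30)
Y(Z) = -5/Z
Y((2 + Q)²)² = (-5/(2 + 30)²)² = (-5/(32²))² = (-5/1024)² = 25/1048576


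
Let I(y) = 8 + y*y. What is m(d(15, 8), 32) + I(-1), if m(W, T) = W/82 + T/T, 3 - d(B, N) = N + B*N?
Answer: 695/82 ≈ 8.4756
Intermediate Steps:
d(B, N) = 3 - N - B*N (d(B, N) = 3 - (N + B*N) = 3 + (-N - B*N) = 3 - N - B*N)
m(W, T) = 1 + W/82 (m(W, T) = W*(1/82) + 1 = W/82 + 1 = 1 + W/82)
I(y) = 8 + y²
m(d(15, 8), 32) + I(-1) = (1 + (3 - 1*8 - 1*15*8)/82) + (8 + (-1)²) = (1 + (3 - 8 - 120)/82) + (8 + 1) = (1 + (1/82)*(-125)) + 9 = (1 - 125/82) + 9 = -43/82 + 9 = 695/82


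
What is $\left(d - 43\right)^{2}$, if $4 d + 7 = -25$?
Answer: $2601$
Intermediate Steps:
$d = -8$ ($d = - \frac{7}{4} + \frac{1}{4} \left(-25\right) = - \frac{7}{4} - \frac{25}{4} = -8$)
$\left(d - 43\right)^{2} = \left(-8 - 43\right)^{2} = \left(-51\right)^{2} = 2601$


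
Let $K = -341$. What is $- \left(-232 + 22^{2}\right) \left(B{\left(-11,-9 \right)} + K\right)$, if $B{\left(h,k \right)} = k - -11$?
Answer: $85428$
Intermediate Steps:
$B{\left(h,k \right)} = 11 + k$ ($B{\left(h,k \right)} = k + 11 = 11 + k$)
$- \left(-232 + 22^{2}\right) \left(B{\left(-11,-9 \right)} + K\right) = - \left(-232 + 22^{2}\right) \left(\left(11 - 9\right) - 341\right) = - \left(-232 + 484\right) \left(2 - 341\right) = - 252 \left(-339\right) = \left(-1\right) \left(-85428\right) = 85428$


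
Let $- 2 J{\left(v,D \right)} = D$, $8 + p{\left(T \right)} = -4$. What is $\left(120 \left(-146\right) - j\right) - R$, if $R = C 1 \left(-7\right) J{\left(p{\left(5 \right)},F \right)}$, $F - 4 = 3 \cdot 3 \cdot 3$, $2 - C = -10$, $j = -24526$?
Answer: $5704$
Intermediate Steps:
$C = 12$ ($C = 2 - -10 = 2 + 10 = 12$)
$F = 31$ ($F = 4 + 3 \cdot 3 \cdot 3 = 4 + 9 \cdot 3 = 4 + 27 = 31$)
$p{\left(T \right)} = -12$ ($p{\left(T \right)} = -8 - 4 = -12$)
$J{\left(v,D \right)} = - \frac{D}{2}$
$R = 1302$ ($R = 12 \cdot 1 \left(-7\right) \left(\left(- \frac{1}{2}\right) 31\right) = 12 \left(-7\right) \left(- \frac{31}{2}\right) = \left(-84\right) \left(- \frac{31}{2}\right) = 1302$)
$\left(120 \left(-146\right) - j\right) - R = \left(120 \left(-146\right) - -24526\right) - 1302 = \left(-17520 + 24526\right) - 1302 = 7006 - 1302 = 5704$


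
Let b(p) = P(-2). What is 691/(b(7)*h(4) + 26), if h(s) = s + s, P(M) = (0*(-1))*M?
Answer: 691/26 ≈ 26.577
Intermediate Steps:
P(M) = 0 (P(M) = 0*M = 0)
b(p) = 0
h(s) = 2*s
691/(b(7)*h(4) + 26) = 691/(0*(2*4) + 26) = 691/(0*8 + 26) = 691/(0 + 26) = 691/26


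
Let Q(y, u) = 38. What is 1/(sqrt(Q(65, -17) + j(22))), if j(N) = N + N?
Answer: sqrt(82)/82 ≈ 0.11043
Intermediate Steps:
j(N) = 2*N
1/(sqrt(Q(65, -17) + j(22))) = 1/(sqrt(38 + 2*22)) = 1/(sqrt(38 + 44)) = 1/(sqrt(82)) = sqrt(82)/82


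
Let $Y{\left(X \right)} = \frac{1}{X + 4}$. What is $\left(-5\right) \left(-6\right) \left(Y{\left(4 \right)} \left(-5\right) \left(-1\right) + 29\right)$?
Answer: $\frac{3555}{4} \approx 888.75$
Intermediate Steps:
$Y{\left(X \right)} = \frac{1}{4 + X}$
$\left(-5\right) \left(-6\right) \left(Y{\left(4 \right)} \left(-5\right) \left(-1\right) + 29\right) = \left(-5\right) \left(-6\right) \left(\frac{1}{4 + 4} \left(-5\right) \left(-1\right) + 29\right) = 30 \left(\frac{1}{8} \left(-5\right) \left(-1\right) + 29\right) = 30 \left(\left(- \frac{5}{8}\right) \left(-1\right) + 29\right) = 30 \left(\frac{5}{8} + 29\right) = 30 \cdot \frac{237}{8} = \frac{3555}{4}$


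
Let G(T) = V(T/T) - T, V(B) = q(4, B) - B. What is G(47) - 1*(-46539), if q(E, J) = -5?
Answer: 46486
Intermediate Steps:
V(B) = -5 - B
G(T) = -6 - T (G(T) = (-5 - T/T) - T = (-5 - 1*1) - T = (-5 - 1) - T = -6 - T)
G(47) - 1*(-46539) = (-6 - 1*47) - 1*(-46539) = (-6 - 47) + 46539 = -53 + 46539 = 46486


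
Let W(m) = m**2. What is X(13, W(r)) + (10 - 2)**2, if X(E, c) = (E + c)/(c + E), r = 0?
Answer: 65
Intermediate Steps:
X(E, c) = 1 (X(E, c) = (E + c)/(E + c) = 1)
X(13, W(r)) + (10 - 2)**2 = 1 + (10 - 2)**2 = 1 + 8**2 = 1 + 64 = 65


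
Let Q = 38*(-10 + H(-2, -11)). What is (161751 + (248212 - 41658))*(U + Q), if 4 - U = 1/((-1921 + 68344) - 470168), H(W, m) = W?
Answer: -13442597647479/80749 ≈ -1.6647e+8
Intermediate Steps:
U = 1614981/403745 (U = 4 - 1/((-1921 + 68344) - 470168) = 4 - 1/(66423 - 470168) = 4 - 1/(-403745) = 4 - 1*(-1/403745) = 4 + 1/403745 = 1614981/403745 ≈ 4.0000)
Q = -456 (Q = 38*(-10 - 2) = 38*(-12) = -456)
(161751 + (248212 - 41658))*(U + Q) = (161751 + (248212 - 41658))*(1614981/403745 - 456) = (161751 + 206554)*(-182492739/403745) = 368305*(-182492739/403745) = -13442597647479/80749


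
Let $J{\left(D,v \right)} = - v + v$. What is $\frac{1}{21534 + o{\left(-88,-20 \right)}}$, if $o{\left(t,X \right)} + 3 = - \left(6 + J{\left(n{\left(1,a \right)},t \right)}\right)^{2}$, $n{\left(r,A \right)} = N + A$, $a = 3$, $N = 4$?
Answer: $\frac{1}{21495} \approx 4.6522 \cdot 10^{-5}$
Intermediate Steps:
$n{\left(r,A \right)} = 4 + A$
$J{\left(D,v \right)} = 0$
$o{\left(t,X \right)} = -39$ ($o{\left(t,X \right)} = -3 - \left(6 + 0\right)^{2} = -3 - 6^{2} = -3 - 36 = -39$)
$\frac{1}{21534 + o{\left(-88,-20 \right)}} = \frac{1}{21534 - 39} = \frac{1}{21495}$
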